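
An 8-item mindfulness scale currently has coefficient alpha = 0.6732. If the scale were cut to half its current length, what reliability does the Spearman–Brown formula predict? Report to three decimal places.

Length factor m = 1/2
α' = m·α / (1 − (1−m)·α)
   = 1/2 × 0.6732 / (1 − (1 − 1/2) × 0.6732)
   = 0.3366 / 0.6634 = 0.507

predicted reliability = 0.507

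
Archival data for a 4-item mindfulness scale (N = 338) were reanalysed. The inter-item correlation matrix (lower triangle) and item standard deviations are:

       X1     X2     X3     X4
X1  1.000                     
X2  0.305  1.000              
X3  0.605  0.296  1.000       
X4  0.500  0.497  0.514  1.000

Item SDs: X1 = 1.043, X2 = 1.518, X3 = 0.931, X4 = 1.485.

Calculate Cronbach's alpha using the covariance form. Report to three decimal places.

Σσ²ᵢ = 1.043² + 1.518² + 0.931² + 1.485² = 6.4642
Covariances σ_ij = r_ij · s_i · s_j:
  σ(X1,X2) = 0.305 × 1.043 × 1.518 = 0.4829
  σ(X1,X3) = 0.605 × 1.043 × 0.931 = 0.5875
  σ(X1,X4) = 0.500 × 1.043 × 1.485 = 0.7744
  σ(X2,X3) = 0.296 × 1.518 × 0.931 = 0.4183
  σ(X2,X4) = 0.497 × 1.518 × 1.485 = 1.1204
  σ(X3,X4) = 0.514 × 0.931 × 1.485 = 0.7106
σ²_T = Σσ²ᵢ + 2·Σσ_ij = 6.4642 + 2 × 4.0941 = 14.6524
α = (4/3)·(1 − 6.4642/14.6524) = 0.745

α = 0.745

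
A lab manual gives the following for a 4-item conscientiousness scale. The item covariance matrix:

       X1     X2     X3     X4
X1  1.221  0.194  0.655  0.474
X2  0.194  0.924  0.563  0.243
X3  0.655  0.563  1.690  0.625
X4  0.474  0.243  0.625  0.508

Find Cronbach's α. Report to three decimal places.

Σσᵢ² = 1.221 + 0.924 + 1.690 + 0.508 = 4.343
Sum of the distinct covariances = 2.754
total variance = 4.343 + 2 × 2.754 = 9.851
α = (k/(k−1))·(1 − Σσᵢ²/total variance) = (4/3)·(1 − 4.343/9.851) = 0.746

Cronbach's α = 0.746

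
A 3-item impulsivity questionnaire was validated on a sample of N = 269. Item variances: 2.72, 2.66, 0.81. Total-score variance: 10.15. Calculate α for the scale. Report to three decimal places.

α = 0.585

ΣVar(i) = 2.72 + 2.66 + 0.81 = 6.19
α = (k/(k−1))·(1 − ΣVar(i)/σ²_total) = (3/2)·(1 − 6.19/10.15) = 0.585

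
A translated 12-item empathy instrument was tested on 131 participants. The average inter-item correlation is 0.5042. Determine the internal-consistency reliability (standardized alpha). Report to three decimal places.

Standardized α = k·r̄ / (1 + (k−1)·r̄) = 12 × 0.5042 / (1 + 11 × 0.5042)
  = 6.0504 / 6.5462 = 0.924

standardized alpha = 0.924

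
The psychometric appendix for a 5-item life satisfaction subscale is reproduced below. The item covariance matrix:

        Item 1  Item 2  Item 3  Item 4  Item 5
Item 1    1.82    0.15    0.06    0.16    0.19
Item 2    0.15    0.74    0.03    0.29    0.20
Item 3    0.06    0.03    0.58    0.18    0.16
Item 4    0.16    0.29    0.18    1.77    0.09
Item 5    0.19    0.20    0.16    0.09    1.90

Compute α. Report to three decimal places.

α = 0.384

Σσ²ᵢ = 1.82 + 0.74 + 0.58 + 1.77 + 1.90 = 6.81
Sum of the distinct covariances = 1.51
σ²_total = 6.81 + 2 × 1.51 = 9.83
α = (k/(k−1))·(1 − Σσ²ᵢ/σ²_total) = (5/4)·(1 − 6.81/9.83) = 0.384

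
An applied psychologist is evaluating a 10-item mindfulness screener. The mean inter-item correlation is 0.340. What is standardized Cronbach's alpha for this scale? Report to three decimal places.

Standardized α = k·r̄ / (1 + (k−1)·r̄) = 10 × 0.340 / (1 + 9 × 0.340)
  = 3.4000 / 4.0600 = 0.837

standardized Cronbach's alpha = 0.837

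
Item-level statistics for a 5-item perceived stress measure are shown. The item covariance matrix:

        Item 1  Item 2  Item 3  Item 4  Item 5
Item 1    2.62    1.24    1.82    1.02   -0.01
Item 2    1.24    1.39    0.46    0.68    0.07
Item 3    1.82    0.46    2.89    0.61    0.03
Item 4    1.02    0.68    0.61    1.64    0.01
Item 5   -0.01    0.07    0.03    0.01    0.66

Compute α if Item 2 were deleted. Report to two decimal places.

α = 0.63

Remaining items: Item 1, Item 3, Item 4, Item 5 (k = 4).
Σσ²ᵢ = 2.62 + 2.89 + 1.64 + 0.66 = 7.81
σ²_T = 7.81 + 2 × 3.48 = 14.77
α (item deleted) = (4/3)·(1 − 7.81/14.77) = 0.63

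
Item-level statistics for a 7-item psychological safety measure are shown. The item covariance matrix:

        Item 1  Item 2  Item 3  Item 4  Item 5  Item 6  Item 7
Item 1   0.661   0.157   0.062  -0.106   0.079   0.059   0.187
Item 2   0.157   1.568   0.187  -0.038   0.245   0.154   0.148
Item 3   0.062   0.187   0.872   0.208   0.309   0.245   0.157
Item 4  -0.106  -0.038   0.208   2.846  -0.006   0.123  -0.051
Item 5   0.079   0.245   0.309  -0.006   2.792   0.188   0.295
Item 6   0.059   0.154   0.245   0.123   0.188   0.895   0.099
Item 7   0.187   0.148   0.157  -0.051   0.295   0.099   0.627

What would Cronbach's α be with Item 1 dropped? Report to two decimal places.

Cronbach's α = 0.38

Remaining items: Item 2, Item 3, Item 4, Item 5, Item 6, Item 7 (k = 6).
sum of item variances = 1.568 + 0.872 + 2.846 + 2.792 + 0.895 + 0.627 = 9.600
σ²_total = 9.600 + 2 × 2.263 = 14.126
α (item deleted) = (6/5)·(1 − 9.600/14.126) = 0.38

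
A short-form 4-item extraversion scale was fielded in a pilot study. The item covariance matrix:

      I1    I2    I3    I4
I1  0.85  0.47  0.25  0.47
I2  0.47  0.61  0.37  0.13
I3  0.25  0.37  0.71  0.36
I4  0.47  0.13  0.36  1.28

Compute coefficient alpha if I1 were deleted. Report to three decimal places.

Remaining items: I2, I3, I4 (k = 3).
Σσ²ᵢ = 0.61 + 0.71 + 1.28 = 2.60
σ²_T = 2.60 + 2 × 0.86 = 4.32
α (item deleted) = (3/2)·(1 − 2.60/4.32) = 0.597

coefficient alpha = 0.597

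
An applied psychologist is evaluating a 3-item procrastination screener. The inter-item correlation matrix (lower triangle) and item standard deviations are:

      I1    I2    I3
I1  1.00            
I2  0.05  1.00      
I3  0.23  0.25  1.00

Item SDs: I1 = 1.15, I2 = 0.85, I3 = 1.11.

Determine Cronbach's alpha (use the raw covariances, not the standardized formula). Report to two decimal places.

Cronbach's alpha = 0.39

Σσ²ᵢ = 1.15² + 0.85² + 1.11² = 3.2771
Covariances σ_ij = r_ij · s_i · s_j:
  σ(I1,I2) = 0.05 × 1.15 × 0.85 = 0.0489
  σ(I1,I3) = 0.23 × 1.15 × 1.11 = 0.2936
  σ(I2,I3) = 0.25 × 0.85 × 1.11 = 0.2359
σ²_T = Σσ²ᵢ + 2·Σσ_ij = 3.2771 + 2 × 0.5784 = 4.4339
α = (3/2)·(1 − 3.2771/4.4339) = 0.39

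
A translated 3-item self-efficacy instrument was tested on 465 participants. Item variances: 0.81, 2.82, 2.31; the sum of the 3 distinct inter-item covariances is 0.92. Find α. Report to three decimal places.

Σσᵢ² = 0.81 + 2.82 + 2.31 = 5.94
Sum of distinct covariances = 0.92
total variance = Σσᵢ² + 2·Σcov = 5.94 + 2 × 0.92 = 7.78
α = (3/2)·(1 − 5.94/7.78) = 0.355

α = 0.355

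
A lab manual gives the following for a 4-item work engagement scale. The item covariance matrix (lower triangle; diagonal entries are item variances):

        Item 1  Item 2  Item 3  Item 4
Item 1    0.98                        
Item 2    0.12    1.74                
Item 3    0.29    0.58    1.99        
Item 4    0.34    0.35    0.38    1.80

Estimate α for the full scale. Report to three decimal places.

Σσᵢ² = 0.98 + 1.74 + 1.99 + 1.80 = 6.51
Sum of the distinct covariances = 2.06
total variance = 6.51 + 2 × 2.06 = 10.63
α = (k/(k−1))·(1 − Σσᵢ²/total variance) = (4/3)·(1 − 6.51/10.63) = 0.517

α = 0.517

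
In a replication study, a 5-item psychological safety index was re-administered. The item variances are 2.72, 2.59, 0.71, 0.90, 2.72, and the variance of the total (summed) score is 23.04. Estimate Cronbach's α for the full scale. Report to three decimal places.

Σσᵢ² = 2.72 + 2.59 + 0.71 + 0.90 + 2.72 = 9.64
α = (k/(k−1))·(1 − Σσᵢ²/σ²_T) = (5/4)·(1 − 9.64/23.04) = 0.727

α = 0.727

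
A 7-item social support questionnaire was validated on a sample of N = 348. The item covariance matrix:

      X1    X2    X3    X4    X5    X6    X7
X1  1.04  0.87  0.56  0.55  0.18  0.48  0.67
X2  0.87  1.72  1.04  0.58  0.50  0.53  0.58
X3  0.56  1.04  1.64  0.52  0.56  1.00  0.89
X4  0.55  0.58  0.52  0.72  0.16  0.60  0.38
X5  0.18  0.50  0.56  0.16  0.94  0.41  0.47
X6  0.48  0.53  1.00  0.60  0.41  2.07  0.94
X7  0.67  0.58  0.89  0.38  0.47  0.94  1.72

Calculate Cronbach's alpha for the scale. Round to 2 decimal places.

α = 0.84

Σσ²ᵢ = 1.04 + 1.72 + 1.64 + 0.72 + 0.94 + 2.07 + 1.72 = 9.85
Σ_{i<j} σ_ij = 12.47
total variance = 9.85 + 2 × 12.47 = 34.79
α = (k/(k−1))·(1 − Σσ²ᵢ/total variance) = (7/6)·(1 − 9.85/34.79) = 0.84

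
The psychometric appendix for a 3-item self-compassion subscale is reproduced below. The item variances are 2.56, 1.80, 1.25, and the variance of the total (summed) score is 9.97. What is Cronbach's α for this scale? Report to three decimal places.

ΣVar(i) = 2.56 + 1.80 + 1.25 = 5.61
α = (k/(k−1))·(1 − ΣVar(i)/σ²_T) = (3/2)·(1 − 5.61/9.97) = 0.656

Cronbach's α = 0.656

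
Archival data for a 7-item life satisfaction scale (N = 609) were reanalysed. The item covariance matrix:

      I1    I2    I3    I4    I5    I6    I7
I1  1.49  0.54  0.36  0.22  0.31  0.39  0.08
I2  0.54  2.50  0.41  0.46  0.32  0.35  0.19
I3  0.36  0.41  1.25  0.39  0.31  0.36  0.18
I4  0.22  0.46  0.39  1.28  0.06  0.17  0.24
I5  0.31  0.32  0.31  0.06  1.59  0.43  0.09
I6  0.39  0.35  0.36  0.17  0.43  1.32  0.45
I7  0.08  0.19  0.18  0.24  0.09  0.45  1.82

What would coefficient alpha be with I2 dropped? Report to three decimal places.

coefficient alpha = 0.576

Remaining items: I1, I3, I4, I5, I6, I7 (k = 6).
ΣVar(i) = 1.49 + 1.25 + 1.28 + 1.59 + 1.32 + 1.82 = 8.75
σ²_total = 8.75 + 2 × 4.04 = 16.83
α (item deleted) = (6/5)·(1 − 8.75/16.83) = 0.576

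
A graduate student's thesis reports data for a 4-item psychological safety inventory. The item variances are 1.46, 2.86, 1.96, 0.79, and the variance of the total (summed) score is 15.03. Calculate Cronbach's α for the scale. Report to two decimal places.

Σσᵢ² = 1.46 + 2.86 + 1.96 + 0.79 = 7.07
α = (k/(k−1))·(1 − Σσᵢ²/Var(T)) = (4/3)·(1 − 7.07/15.03) = 0.71

α = 0.71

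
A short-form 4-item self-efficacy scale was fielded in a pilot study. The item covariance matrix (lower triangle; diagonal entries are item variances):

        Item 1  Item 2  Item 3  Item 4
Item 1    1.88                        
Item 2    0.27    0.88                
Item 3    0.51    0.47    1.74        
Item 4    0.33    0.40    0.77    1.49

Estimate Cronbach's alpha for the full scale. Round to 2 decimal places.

sum of item variances = 1.88 + 0.88 + 1.74 + 1.49 = 5.99
Σ_{i<j} σ_ij = 2.75
σ²_T = 5.99 + 2 × 2.75 = 11.49
α = (k/(k−1))·(1 − sum of item variances/σ²_T) = (4/3)·(1 − 5.99/11.49) = 0.64

Cronbach's alpha = 0.64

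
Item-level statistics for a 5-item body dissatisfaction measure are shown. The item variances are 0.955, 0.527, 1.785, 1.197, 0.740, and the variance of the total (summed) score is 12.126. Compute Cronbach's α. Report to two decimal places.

sum of item variances = 0.955 + 0.527 + 1.785 + 1.197 + 0.740 = 5.204
α = (k/(k−1))·(1 − sum of item variances/σ²_total) = (5/4)·(1 − 5.204/12.126) = 0.71

Cronbach's α = 0.71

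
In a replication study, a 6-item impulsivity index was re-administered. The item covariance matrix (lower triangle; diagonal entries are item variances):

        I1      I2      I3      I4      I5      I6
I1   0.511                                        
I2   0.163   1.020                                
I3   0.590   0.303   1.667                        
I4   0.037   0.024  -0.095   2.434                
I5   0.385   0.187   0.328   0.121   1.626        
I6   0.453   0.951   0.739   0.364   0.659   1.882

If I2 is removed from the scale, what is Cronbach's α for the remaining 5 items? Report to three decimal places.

α = 0.586

Remaining items: I1, I3, I4, I5, I6 (k = 5).
Σσ²ᵢ = 0.511 + 1.667 + 2.434 + 1.626 + 1.882 = 8.120
σ²_total = 8.120 + 2 × 3.581 = 15.282
α (item deleted) = (5/4)·(1 − 8.120/15.282) = 0.586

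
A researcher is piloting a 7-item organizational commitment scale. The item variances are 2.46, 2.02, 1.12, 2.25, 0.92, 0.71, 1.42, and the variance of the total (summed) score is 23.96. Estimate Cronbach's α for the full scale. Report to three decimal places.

Cronbach's α = 0.636

ΣVar(i) = 2.46 + 2.02 + 1.12 + 2.25 + 0.92 + 0.71 + 1.42 = 10.90
α = (k/(k−1))·(1 − ΣVar(i)/σ²_total) = (7/6)·(1 − 10.90/23.96) = 0.636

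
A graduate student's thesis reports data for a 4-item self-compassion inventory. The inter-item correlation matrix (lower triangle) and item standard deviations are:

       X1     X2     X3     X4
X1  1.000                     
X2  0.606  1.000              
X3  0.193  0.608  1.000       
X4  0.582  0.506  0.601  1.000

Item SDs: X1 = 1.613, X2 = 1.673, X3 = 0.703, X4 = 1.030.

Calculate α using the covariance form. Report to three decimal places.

α = 0.776

Σσ²ᵢ = 1.613² + 1.673² + 0.703² + 1.030² = 6.9558
Covariances σ_ij = r_ij · s_i · s_j:
  σ(X1,X2) = 0.606 × 1.613 × 1.673 = 1.6353
  σ(X1,X3) = 0.193 × 1.613 × 0.703 = 0.2189
  σ(X1,X4) = 0.582 × 1.613 × 1.030 = 0.9669
  σ(X2,X3) = 0.608 × 1.673 × 0.703 = 0.7151
  σ(X2,X4) = 0.506 × 1.673 × 1.030 = 0.8719
  σ(X3,X4) = 0.601 × 0.703 × 1.030 = 0.4352
σ²_T = Σσ²ᵢ + 2·Σσ_ij = 6.9558 + 2 × 4.8433 = 16.6424
α = (4/3)·(1 − 6.9558/16.6424) = 0.776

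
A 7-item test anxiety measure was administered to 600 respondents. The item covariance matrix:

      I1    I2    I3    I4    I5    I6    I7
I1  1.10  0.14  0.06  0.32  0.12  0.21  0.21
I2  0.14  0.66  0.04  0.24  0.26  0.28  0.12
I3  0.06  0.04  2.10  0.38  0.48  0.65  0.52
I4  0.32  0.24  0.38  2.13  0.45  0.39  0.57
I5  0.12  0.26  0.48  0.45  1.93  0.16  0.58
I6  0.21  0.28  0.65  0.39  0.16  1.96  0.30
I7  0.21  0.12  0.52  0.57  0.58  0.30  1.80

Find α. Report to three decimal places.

ΣVar(i) = 1.10 + 0.66 + 2.10 + 2.13 + 1.93 + 1.96 + 1.80 = 11.68
Σ_{i<j} σ_ij = 6.48
total variance = 11.68 + 2 × 6.48 = 24.64
α = (k/(k−1))·(1 − ΣVar(i)/total variance) = (7/6)·(1 − 11.68/24.64) = 0.614

α = 0.614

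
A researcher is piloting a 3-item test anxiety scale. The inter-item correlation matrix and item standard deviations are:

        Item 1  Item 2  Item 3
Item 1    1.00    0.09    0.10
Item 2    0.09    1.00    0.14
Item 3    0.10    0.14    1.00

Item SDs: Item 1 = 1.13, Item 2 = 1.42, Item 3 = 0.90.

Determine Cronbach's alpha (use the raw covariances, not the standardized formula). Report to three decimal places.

Σσ²ᵢ = 1.13² + 1.42² + 0.90² = 4.1033
Covariances σ_ij = r_ij · s_i · s_j:
  σ(Item 1,Item 2) = 0.09 × 1.13 × 1.42 = 0.1444
  σ(Item 1,Item 3) = 0.10 × 1.13 × 0.90 = 0.1017
  σ(Item 2,Item 3) = 0.14 × 1.42 × 0.90 = 0.1789
σ²_T = Σσ²ᵢ + 2·Σσ_ij = 4.1033 + 2 × 0.4250 = 4.9533
α = (3/2)·(1 − 4.1033/4.9533) = 0.257

α = 0.257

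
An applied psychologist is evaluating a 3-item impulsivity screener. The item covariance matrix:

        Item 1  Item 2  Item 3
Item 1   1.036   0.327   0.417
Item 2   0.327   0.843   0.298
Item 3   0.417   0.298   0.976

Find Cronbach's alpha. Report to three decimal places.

ΣVar(i) = 1.036 + 0.843 + 0.976 = 2.855
Sum of off-diagonal covariances = 1.042
σ²_T = 2.855 + 2 × 1.042 = 4.939
α = (k/(k−1))·(1 − ΣVar(i)/σ²_T) = (3/2)·(1 − 2.855/4.939) = 0.633

α = 0.633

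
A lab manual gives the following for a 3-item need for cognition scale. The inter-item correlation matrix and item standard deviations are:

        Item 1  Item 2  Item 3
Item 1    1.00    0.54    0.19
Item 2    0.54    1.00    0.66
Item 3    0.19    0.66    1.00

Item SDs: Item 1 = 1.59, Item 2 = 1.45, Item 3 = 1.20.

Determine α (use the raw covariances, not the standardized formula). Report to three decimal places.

α = 0.714

Σσ²ᵢ = 1.59² + 1.45² + 1.20² = 6.0706
Covariances σ_ij = r_ij · s_i · s_j:
  σ(Item 1,Item 2) = 0.54 × 1.59 × 1.45 = 1.2450
  σ(Item 1,Item 3) = 0.19 × 1.59 × 1.20 = 0.3625
  σ(Item 2,Item 3) = 0.66 × 1.45 × 1.20 = 1.1484
σ²_T = Σσ²ᵢ + 2·Σσ_ij = 6.0706 + 2 × 2.7559 = 11.5824
α = (3/2)·(1 − 6.0706/11.5824) = 0.714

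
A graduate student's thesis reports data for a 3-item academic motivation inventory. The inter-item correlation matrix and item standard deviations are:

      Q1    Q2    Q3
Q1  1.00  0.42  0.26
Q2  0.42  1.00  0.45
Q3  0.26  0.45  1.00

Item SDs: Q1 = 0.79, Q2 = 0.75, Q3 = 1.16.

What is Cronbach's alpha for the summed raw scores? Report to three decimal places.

Σσ²ᵢ = 0.79² + 0.75² + 1.16² = 2.5322
Covariances σ_ij = r_ij · s_i · s_j:
  σ(Q1,Q2) = 0.42 × 0.79 × 0.75 = 0.2488
  σ(Q1,Q3) = 0.26 × 0.79 × 1.16 = 0.2383
  σ(Q2,Q3) = 0.45 × 0.75 × 1.16 = 0.3915
σ²_T = Σσ²ᵢ + 2·Σσ_ij = 2.5322 + 2 × 0.8786 = 4.2894
α = (3/2)·(1 − 2.5322/4.2894) = 0.614

Cronbach's alpha = 0.614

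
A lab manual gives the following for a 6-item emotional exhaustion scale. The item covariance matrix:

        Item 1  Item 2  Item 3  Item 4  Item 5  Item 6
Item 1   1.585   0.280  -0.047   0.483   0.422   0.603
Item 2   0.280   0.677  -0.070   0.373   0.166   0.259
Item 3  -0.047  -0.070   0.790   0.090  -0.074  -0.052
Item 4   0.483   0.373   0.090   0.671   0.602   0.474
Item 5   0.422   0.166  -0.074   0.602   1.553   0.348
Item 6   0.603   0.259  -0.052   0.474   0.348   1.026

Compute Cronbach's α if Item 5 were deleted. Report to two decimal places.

Remaining items: Item 1, Item 2, Item 3, Item 4, Item 6 (k = 5).
Σσᵢ² = 1.585 + 0.677 + 0.790 + 0.671 + 1.026 = 4.749
total variance = 4.749 + 2 × 2.393 = 9.535
α (item deleted) = (5/4)·(1 − 4.749/9.535) = 0.63

α = 0.63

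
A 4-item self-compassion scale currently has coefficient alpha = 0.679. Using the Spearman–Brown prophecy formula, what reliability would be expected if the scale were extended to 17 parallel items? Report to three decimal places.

predicted reliability = 0.900

Length factor m = 17/4 = 4.2500
α' = m·α / (1 + (m−1)·α)
   = 17/4 × 0.679 / (1 + (17/4 − 1) × 0.679)
   = 2.8858 / 3.2067 = 0.900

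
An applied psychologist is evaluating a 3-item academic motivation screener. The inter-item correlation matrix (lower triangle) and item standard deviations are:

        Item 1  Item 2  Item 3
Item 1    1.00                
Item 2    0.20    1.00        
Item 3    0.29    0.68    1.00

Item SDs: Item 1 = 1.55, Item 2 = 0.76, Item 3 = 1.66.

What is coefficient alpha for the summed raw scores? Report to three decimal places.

Σσ²ᵢ = 1.55² + 0.76² + 1.66² = 5.7357
Covariances σ_ij = r_ij · s_i · s_j:
  σ(Item 1,Item 2) = 0.20 × 1.55 × 0.76 = 0.2356
  σ(Item 1,Item 3) = 0.29 × 1.55 × 1.66 = 0.7462
  σ(Item 2,Item 3) = 0.68 × 0.76 × 1.66 = 0.8579
σ²_T = Σσ²ᵢ + 2·Σσ_ij = 5.7357 + 2 × 1.8397 = 9.4151
α = (3/2)·(1 − 5.7357/9.4151) = 0.586

coefficient alpha = 0.586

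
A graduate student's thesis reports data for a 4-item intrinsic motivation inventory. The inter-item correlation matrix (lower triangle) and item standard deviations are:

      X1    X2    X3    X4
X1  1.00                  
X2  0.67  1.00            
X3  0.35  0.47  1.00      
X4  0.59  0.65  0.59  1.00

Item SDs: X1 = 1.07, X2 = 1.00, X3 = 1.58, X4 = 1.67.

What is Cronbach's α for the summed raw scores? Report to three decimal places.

α = 0.810

Σσ²ᵢ = 1.07² + 1.00² + 1.58² + 1.67² = 7.4302
Covariances σ_ij = r_ij · s_i · s_j:
  σ(X1,X2) = 0.67 × 1.07 × 1.00 = 0.7169
  σ(X1,X3) = 0.35 × 1.07 × 1.58 = 0.5917
  σ(X1,X4) = 0.59 × 1.07 × 1.67 = 1.0543
  σ(X2,X3) = 0.47 × 1.00 × 1.58 = 0.7426
  σ(X2,X4) = 0.65 × 1.00 × 1.67 = 1.0855
  σ(X3,X4) = 0.59 × 1.58 × 1.67 = 1.5568
σ²_T = Σσ²ᵢ + 2·Σσ_ij = 7.4302 + 2 × 5.7478 = 18.9258
α = (4/3)·(1 − 7.4302/18.9258) = 0.810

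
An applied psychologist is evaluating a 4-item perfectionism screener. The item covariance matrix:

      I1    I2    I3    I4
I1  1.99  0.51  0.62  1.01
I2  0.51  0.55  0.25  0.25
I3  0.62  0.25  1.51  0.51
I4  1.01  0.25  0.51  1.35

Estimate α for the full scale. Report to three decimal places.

ΣVar(i) = 1.99 + 0.55 + 1.51 + 1.35 = 5.40
Σ_{i<j} σ_ij = 3.15
Var(T) = 5.40 + 2 × 3.15 = 11.70
α = (k/(k−1))·(1 − ΣVar(i)/Var(T)) = (4/3)·(1 − 5.40/11.70) = 0.718

α = 0.718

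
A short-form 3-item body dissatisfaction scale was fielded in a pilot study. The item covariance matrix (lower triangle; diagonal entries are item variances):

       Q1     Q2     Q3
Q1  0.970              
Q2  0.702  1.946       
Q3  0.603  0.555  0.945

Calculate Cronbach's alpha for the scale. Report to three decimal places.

Cronbach's alpha = 0.736

ΣVar(i) = 0.970 + 1.946 + 0.945 = 3.861
Sum of the distinct covariances = 1.860
σ²_T = 3.861 + 2 × 1.860 = 7.581
α = (k/(k−1))·(1 − ΣVar(i)/σ²_T) = (3/2)·(1 − 3.861/7.581) = 0.736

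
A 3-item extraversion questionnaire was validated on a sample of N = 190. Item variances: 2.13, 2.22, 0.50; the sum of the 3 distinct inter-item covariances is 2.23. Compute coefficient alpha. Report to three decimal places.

coefficient alpha = 0.719

Σσ²ᵢ = 2.13 + 2.22 + 0.50 = 4.85
Sum of distinct covariances = 2.23
σ²_total = Σσ²ᵢ + 2·Σcov = 4.85 + 2 × 2.23 = 9.31
α = (3/2)·(1 − 4.85/9.31) = 0.719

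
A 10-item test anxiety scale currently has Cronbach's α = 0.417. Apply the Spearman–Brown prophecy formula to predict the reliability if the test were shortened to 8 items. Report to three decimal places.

Length factor m = 8/10 = 0.8000
α' = m·α / (1 − (1−m)·α)
   = 8/10 × 0.417 / (1 − (1 − 8/10) × 0.417)
   = 0.3336 / 0.9166 = 0.364

predicted reliability = 0.364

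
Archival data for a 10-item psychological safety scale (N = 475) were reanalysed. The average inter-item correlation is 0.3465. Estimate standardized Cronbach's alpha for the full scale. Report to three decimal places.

Standardized α = k·r̄ / (1 + (k−1)·r̄) = 10 × 0.3465 / (1 + 9 × 0.3465)
  = 3.4650 / 4.1185 = 0.841

standardized Cronbach's alpha = 0.841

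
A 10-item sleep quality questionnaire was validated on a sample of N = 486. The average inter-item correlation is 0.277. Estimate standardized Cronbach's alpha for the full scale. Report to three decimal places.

α = 0.793

Standardized α = k·r̄ / (1 + (k−1)·r̄) = 10 × 0.277 / (1 + 9 × 0.277)
  = 2.7700 / 3.4930 = 0.793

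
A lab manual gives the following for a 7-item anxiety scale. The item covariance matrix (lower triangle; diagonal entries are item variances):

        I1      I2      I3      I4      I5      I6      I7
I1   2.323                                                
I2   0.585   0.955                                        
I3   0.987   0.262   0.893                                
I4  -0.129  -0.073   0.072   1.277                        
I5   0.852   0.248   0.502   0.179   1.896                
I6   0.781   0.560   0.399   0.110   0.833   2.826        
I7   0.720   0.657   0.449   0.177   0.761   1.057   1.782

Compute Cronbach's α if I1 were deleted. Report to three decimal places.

Remaining items: I2, I3, I4, I5, I6, I7 (k = 6).
ΣVar(i) = 0.955 + 0.893 + 1.277 + 1.896 + 2.826 + 1.782 = 9.629
total variance = 9.629 + 2 × 6.193 = 22.015
α (item deleted) = (6/5)·(1 − 9.629/22.015) = 0.675

Cronbach's α = 0.675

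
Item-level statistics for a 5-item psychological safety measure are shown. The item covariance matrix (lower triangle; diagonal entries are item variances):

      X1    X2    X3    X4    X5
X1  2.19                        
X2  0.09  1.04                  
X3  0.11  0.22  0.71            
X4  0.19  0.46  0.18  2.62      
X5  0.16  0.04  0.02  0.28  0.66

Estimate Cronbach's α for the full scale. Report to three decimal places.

α = 0.408

Σσᵢ² = 2.19 + 1.04 + 0.71 + 2.62 + 0.66 = 7.22
Sum of the distinct covariances = 1.75
Var(T) = 7.22 + 2 × 1.75 = 10.72
α = (k/(k−1))·(1 − Σσᵢ²/Var(T)) = (5/4)·(1 − 7.22/10.72) = 0.408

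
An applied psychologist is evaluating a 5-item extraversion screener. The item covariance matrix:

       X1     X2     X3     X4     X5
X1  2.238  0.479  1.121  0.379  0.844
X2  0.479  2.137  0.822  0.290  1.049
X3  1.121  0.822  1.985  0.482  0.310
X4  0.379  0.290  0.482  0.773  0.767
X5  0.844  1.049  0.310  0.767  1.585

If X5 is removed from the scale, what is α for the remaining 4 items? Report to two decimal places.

α = 0.67

Remaining items: X1, X2, X3, X4 (k = 4).
Σσ²ᵢ = 2.238 + 2.137 + 1.985 + 0.773 = 7.133
σ²_T = 7.133 + 2 × 3.573 = 14.279
α (item deleted) = (4/3)·(1 − 7.133/14.279) = 0.67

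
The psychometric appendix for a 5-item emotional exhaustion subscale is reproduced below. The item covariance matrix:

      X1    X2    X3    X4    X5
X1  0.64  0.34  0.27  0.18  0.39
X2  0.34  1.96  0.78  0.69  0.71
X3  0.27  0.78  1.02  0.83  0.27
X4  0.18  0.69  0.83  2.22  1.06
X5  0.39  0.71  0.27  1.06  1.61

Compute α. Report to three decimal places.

ΣVar(i) = 0.64 + 1.96 + 1.02 + 2.22 + 1.61 = 7.45
Σ_{i<j} σ_ij = 5.52
σ²_total = 7.45 + 2 × 5.52 = 18.49
α = (k/(k−1))·(1 − ΣVar(i)/σ²_total) = (5/4)·(1 − 7.45/18.49) = 0.746

α = 0.746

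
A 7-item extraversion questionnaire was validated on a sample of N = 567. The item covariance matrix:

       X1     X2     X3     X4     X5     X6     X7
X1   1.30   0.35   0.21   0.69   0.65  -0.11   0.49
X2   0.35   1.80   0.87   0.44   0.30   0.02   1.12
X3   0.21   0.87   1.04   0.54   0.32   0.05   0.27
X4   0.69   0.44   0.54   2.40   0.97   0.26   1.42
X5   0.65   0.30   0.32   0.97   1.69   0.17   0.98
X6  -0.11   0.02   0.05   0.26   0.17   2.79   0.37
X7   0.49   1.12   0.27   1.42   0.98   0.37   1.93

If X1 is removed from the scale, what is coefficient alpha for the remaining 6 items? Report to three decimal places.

α = 0.698

Remaining items: X2, X3, X4, X5, X6, X7 (k = 6).
ΣVar(i) = 1.80 + 1.04 + 2.40 + 1.69 + 2.79 + 1.93 = 11.65
σ²_total = 11.65 + 2 × 8.10 = 27.85
α (item deleted) = (6/5)·(1 − 11.65/27.85) = 0.698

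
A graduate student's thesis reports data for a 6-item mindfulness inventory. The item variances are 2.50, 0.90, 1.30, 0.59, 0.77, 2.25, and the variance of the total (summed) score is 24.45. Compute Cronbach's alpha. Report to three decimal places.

Cronbach's alpha = 0.792

sum of item variances = 2.50 + 0.90 + 1.30 + 0.59 + 0.77 + 2.25 = 8.31
α = (k/(k−1))·(1 − sum of item variances/Var(T)) = (6/5)·(1 − 8.31/24.45) = 0.792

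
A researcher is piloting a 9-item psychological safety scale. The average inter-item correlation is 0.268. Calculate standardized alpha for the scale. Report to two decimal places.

Standardized α = k·r̄ / (1 + (k−1)·r̄) = 9 × 0.268 / (1 + 8 × 0.268)
  = 2.4120 / 3.1440 = 0.77

standardized alpha = 0.77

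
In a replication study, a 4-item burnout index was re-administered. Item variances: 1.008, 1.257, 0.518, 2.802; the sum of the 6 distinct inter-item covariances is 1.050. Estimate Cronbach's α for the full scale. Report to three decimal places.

Cronbach's α = 0.364

ΣVar(i) = 1.008 + 1.257 + 0.518 + 2.802 = 5.585
Sum of distinct covariances = 1.050
σ²_total = ΣVar(i) + 2·Σcov = 5.585 + 2 × 1.050 = 7.685
α = (4/3)·(1 − 5.585/7.685) = 0.364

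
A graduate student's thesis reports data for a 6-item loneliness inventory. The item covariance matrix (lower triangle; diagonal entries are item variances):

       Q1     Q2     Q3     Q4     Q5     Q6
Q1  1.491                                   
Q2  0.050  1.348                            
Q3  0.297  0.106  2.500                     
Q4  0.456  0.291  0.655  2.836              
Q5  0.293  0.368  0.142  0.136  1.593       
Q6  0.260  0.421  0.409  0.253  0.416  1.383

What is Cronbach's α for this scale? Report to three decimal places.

α = 0.539

Σσᵢ² = 1.491 + 1.348 + 2.500 + 2.836 + 1.593 + 1.383 = 11.151
Σ_{i<j} σ_ij = 4.553
σ²_total = 11.151 + 2 × 4.553 = 20.257
α = (k/(k−1))·(1 − Σσᵢ²/σ²_total) = (6/5)·(1 − 11.151/20.257) = 0.539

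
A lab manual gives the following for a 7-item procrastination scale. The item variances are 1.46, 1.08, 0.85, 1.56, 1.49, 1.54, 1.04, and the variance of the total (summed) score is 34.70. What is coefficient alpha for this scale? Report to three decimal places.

sum of item variances = 1.46 + 1.08 + 0.85 + 1.56 + 1.49 + 1.54 + 1.04 = 9.02
α = (k/(k−1))·(1 − sum of item variances/σ²_total) = (7/6)·(1 − 9.02/34.70) = 0.863

coefficient alpha = 0.863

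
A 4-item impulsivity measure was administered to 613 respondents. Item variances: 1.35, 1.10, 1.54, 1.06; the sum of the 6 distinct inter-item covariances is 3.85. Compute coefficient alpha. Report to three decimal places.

coefficient alpha = 0.805

ΣVar(i) = 1.35 + 1.10 + 1.54 + 1.06 = 5.05
Sum of distinct covariances = 3.85
total variance = ΣVar(i) + 2·Σcov = 5.05 + 2 × 3.85 = 12.75
α = (4/3)·(1 − 5.05/12.75) = 0.805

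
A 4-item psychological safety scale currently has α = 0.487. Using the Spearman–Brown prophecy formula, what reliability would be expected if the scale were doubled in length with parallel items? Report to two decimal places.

Length factor m = 2
α' = m·α / (1 + (m−1)·α)
   = 2 × 0.487 / (1 + (2 − 1) × 0.487)
   = 0.9740 / 1.4870 = 0.66

predicted reliability = 0.66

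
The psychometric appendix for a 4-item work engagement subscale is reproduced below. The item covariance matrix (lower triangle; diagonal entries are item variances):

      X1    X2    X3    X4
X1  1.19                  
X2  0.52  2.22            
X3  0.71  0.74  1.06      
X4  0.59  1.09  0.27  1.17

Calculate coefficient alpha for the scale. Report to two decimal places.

ΣVar(i) = 1.19 + 2.22 + 1.06 + 1.17 = 5.64
Sum of off-diagonal covariances = 3.92
σ²_T = 5.64 + 2 × 3.92 = 13.48
α = (k/(k−1))·(1 − ΣVar(i)/σ²_T) = (4/3)·(1 − 5.64/13.48) = 0.78

α = 0.78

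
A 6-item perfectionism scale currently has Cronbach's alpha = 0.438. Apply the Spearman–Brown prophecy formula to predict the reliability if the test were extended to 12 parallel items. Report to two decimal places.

Length factor m = 12/6 = 2.0000
α' = m·α / (1 + (m−1)·α)
   = 12/6 × 0.438 / (1 + (12/6 − 1) × 0.438)
   = 0.8760 / 1.4380 = 0.61

predicted reliability = 0.61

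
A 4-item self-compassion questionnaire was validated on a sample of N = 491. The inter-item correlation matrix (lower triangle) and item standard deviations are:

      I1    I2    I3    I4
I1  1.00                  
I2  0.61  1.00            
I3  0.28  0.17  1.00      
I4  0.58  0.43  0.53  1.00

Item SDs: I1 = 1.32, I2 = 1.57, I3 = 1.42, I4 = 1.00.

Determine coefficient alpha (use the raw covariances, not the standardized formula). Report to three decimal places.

Σσ²ᵢ = 1.32² + 1.57² + 1.42² + 1.00² = 7.2237
Covariances σ_ij = r_ij · s_i · s_j:
  σ(I1,I2) = 0.61 × 1.32 × 1.57 = 1.2642
  σ(I1,I3) = 0.28 × 1.32 × 1.42 = 0.5248
  σ(I1,I4) = 0.58 × 1.32 × 1.00 = 0.7656
  σ(I2,I3) = 0.17 × 1.57 × 1.42 = 0.3790
  σ(I2,I4) = 0.43 × 1.57 × 1.00 = 0.6751
  σ(I3,I4) = 0.53 × 1.42 × 1.00 = 0.7526
σ²_T = Σσ²ᵢ + 2·Σσ_ij = 7.2237 + 2 × 4.3613 = 15.9463
α = (4/3)·(1 − 7.2237/15.9463) = 0.729

coefficient alpha = 0.729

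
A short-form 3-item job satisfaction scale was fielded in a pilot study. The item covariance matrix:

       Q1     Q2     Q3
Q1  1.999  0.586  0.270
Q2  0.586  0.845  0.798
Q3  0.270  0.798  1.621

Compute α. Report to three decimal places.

α = 0.638

ΣVar(i) = 1.999 + 0.845 + 1.621 = 4.465
Sum of the distinct covariances = 1.654
σ²_T = 4.465 + 2 × 1.654 = 7.773
α = (k/(k−1))·(1 − ΣVar(i)/σ²_T) = (3/2)·(1 − 4.465/7.773) = 0.638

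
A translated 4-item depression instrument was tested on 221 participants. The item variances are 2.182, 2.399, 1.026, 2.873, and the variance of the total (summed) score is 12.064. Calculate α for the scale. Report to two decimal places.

ΣVar(i) = 2.182 + 2.399 + 1.026 + 2.873 = 8.480
α = (k/(k−1))·(1 − ΣVar(i)/Var(T)) = (4/3)·(1 − 8.480/12.064) = 0.40

α = 0.40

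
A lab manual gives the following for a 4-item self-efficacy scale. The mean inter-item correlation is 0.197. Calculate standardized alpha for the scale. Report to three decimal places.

Standardized α = k·r̄ / (1 + (k−1)·r̄) = 4 × 0.197 / (1 + 3 × 0.197)
  = 0.7880 / 1.5910 = 0.495

α = 0.495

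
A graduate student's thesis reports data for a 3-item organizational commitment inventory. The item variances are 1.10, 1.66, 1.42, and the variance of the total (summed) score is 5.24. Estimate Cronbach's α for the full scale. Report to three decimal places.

α = 0.303

Σσ²ᵢ = 1.10 + 1.66 + 1.42 = 4.18
α = (k/(k−1))·(1 − Σσ²ᵢ/Var(T)) = (3/2)·(1 − 4.18/5.24) = 0.303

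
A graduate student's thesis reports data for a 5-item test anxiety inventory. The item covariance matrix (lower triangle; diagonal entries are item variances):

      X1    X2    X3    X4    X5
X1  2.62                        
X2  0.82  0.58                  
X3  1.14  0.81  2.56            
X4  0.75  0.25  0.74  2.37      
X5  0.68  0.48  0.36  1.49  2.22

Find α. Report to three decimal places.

Σσ²ᵢ = 2.62 + 0.58 + 2.56 + 2.37 + 2.22 = 10.35
Σ_{i<j} σ_ij = 7.52
σ²_T = 10.35 + 2 × 7.52 = 25.39
α = (k/(k−1))·(1 − Σσ²ᵢ/σ²_T) = (5/4)·(1 − 10.35/25.39) = 0.740

α = 0.740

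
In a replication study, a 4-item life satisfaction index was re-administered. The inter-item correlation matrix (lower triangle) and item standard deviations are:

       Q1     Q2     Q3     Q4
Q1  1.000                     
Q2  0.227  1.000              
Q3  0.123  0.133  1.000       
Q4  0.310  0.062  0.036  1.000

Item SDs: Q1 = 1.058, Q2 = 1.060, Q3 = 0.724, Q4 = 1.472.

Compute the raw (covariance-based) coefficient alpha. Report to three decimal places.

coefficient alpha = 0.403

Σσ²ᵢ = 1.058² + 1.060² + 0.724² + 1.472² = 4.9339
Covariances σ_ij = r_ij · s_i · s_j:
  σ(Q1,Q2) = 0.227 × 1.058 × 1.060 = 0.2546
  σ(Q1,Q3) = 0.123 × 1.058 × 0.724 = 0.0942
  σ(Q1,Q4) = 0.310 × 1.058 × 1.472 = 0.4828
  σ(Q2,Q3) = 0.133 × 1.060 × 0.724 = 0.1021
  σ(Q2,Q4) = 0.062 × 1.060 × 1.472 = 0.0967
  σ(Q3,Q4) = 0.036 × 0.724 × 1.472 = 0.0384
σ²_T = Σσ²ᵢ + 2·Σσ_ij = 4.9339 + 2 × 1.0688 = 7.0715
α = (4/3)·(1 − 4.9339/7.0715) = 0.403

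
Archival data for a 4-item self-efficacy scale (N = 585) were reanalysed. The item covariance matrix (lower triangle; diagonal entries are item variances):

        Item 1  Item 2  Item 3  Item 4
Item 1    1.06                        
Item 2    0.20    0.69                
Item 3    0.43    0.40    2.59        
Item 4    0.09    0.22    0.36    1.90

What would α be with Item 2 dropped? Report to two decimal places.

α = 0.36

Remaining items: Item 1, Item 3, Item 4 (k = 3).
sum of item variances = 1.06 + 2.59 + 1.90 = 5.55
total variance = 5.55 + 2 × 0.88 = 7.31
α (item deleted) = (3/2)·(1 − 5.55/7.31) = 0.36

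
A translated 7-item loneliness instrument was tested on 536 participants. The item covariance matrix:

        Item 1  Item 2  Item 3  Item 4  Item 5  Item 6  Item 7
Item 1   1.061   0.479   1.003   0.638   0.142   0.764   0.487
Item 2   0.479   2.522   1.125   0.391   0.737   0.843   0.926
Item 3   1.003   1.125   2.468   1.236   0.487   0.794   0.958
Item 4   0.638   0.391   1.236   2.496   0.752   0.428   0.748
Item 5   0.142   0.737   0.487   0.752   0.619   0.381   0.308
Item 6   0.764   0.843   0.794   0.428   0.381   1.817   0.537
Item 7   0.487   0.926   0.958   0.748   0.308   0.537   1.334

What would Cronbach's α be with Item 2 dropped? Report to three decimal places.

Remaining items: Item 1, Item 3, Item 4, Item 5, Item 6, Item 7 (k = 6).
ΣVar(i) = 1.061 + 2.468 + 2.496 + 0.619 + 1.817 + 1.334 = 9.795
σ²_total = 9.795 + 2 × 9.663 = 29.121
α (item deleted) = (6/5)·(1 − 9.795/29.121) = 0.796

α = 0.796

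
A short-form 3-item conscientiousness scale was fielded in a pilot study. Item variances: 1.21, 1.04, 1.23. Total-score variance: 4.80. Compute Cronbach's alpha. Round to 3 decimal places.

Cronbach's alpha = 0.413

Σσ²ᵢ = 1.21 + 1.04 + 1.23 = 3.48
α = (k/(k−1))·(1 − Σσ²ᵢ/total variance) = (3/2)·(1 − 3.48/4.80) = 0.413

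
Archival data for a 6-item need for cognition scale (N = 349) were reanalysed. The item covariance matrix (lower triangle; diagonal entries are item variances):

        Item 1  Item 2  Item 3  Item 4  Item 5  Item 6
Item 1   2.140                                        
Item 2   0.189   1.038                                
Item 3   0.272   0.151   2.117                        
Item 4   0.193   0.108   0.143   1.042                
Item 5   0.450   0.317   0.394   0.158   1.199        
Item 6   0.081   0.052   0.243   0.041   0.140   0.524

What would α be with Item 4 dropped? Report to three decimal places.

α = 0.493

Remaining items: Item 1, Item 2, Item 3, Item 5, Item 6 (k = 5).
Σσᵢ² = 2.140 + 1.038 + 2.117 + 1.199 + 0.524 = 7.018
σ²_T = 7.018 + 2 × 2.289 = 11.596
α (item deleted) = (5/4)·(1 − 7.018/11.596) = 0.493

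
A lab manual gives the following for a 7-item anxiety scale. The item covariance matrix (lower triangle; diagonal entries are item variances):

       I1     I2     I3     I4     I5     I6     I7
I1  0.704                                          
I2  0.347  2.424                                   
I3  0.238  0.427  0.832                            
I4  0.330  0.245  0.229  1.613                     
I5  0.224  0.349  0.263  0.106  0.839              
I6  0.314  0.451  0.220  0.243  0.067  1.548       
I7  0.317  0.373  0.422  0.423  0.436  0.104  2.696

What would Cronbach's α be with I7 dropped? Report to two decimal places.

Remaining items: I1, I2, I3, I4, I5, I6 (k = 6).
Σσᵢ² = 0.704 + 2.424 + 0.832 + 1.613 + 0.839 + 1.548 = 7.960
σ²_total = 7.960 + 2 × 4.053 = 16.066
α (item deleted) = (6/5)·(1 − 7.960/16.066) = 0.61

Cronbach's α = 0.61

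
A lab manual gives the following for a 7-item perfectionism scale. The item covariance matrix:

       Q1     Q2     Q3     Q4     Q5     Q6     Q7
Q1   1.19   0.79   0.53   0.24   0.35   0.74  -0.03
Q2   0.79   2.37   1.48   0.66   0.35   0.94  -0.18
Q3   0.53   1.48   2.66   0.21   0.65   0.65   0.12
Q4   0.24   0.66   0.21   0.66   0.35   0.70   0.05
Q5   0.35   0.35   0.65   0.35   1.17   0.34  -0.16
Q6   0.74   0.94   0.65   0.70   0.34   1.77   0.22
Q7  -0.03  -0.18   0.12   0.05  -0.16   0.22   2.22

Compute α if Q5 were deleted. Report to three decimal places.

α = 0.681

Remaining items: Q1, Q2, Q3, Q4, Q6, Q7 (k = 6).
Σσᵢ² = 1.19 + 2.37 + 2.66 + 0.66 + 1.77 + 2.22 = 10.87
total variance = 10.87 + 2 × 7.12 = 25.11
α (item deleted) = (6/5)·(1 − 10.87/25.11) = 0.681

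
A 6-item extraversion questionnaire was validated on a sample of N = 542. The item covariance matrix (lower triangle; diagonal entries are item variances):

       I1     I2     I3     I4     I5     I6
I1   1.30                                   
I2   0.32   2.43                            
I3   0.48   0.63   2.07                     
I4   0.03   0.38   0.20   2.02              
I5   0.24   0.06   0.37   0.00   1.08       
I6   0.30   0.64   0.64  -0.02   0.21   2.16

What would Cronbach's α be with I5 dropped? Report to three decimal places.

Remaining items: I1, I2, I3, I4, I6 (k = 5).
ΣVar(i) = 1.30 + 2.43 + 2.07 + 2.02 + 2.16 = 9.98
σ²_total = 9.98 + 2 × 3.60 = 17.18
α (item deleted) = (5/4)·(1 − 9.98/17.18) = 0.524

α = 0.524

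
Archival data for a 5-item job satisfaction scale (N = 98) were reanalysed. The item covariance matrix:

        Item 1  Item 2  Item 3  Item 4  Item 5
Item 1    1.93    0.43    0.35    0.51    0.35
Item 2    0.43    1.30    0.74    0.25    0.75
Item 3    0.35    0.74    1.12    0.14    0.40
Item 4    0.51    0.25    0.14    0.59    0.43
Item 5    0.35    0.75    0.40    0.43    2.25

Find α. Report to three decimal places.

sum of item variances = 1.93 + 1.30 + 1.12 + 0.59 + 2.25 = 7.19
Sum of off-diagonal covariances = 4.35
σ²_T = 7.19 + 2 × 4.35 = 15.89
α = (k/(k−1))·(1 − sum of item variances/σ²_T) = (5/4)·(1 − 7.19/15.89) = 0.684

α = 0.684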